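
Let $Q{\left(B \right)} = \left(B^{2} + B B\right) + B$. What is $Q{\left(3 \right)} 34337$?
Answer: $721077$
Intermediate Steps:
$Q{\left(B \right)} = B + 2 B^{2}$ ($Q{\left(B \right)} = \left(B^{2} + B^{2}\right) + B = 2 B^{2} + B = B + 2 B^{2}$)
$Q{\left(3 \right)} 34337 = 3 \left(1 + 2 \cdot 3\right) 34337 = 3 \left(1 + 6\right) 34337 = 3 \cdot 7 \cdot 34337 = 21 \cdot 34337 = 721077$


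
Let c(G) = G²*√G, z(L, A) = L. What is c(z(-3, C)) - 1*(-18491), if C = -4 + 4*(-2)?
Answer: 18491 + 9*I*√3 ≈ 18491.0 + 15.588*I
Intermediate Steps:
C = -12 (C = -4 - 8 = -12)
c(G) = G^(5/2)
c(z(-3, C)) - 1*(-18491) = (-3)^(5/2) - 1*(-18491) = 9*I*√3 + 18491 = 18491 + 9*I*√3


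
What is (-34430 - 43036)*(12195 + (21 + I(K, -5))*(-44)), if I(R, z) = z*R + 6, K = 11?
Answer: -1040135982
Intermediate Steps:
I(R, z) = 6 + R*z (I(R, z) = R*z + 6 = 6 + R*z)
(-34430 - 43036)*(12195 + (21 + I(K, -5))*(-44)) = (-34430 - 43036)*(12195 + (21 + (6 + 11*(-5)))*(-44)) = -77466*(12195 + (21 + (6 - 55))*(-44)) = -77466*(12195 + (21 - 49)*(-44)) = -77466*(12195 - 28*(-44)) = -77466*(12195 + 1232) = -77466*13427 = -1040135982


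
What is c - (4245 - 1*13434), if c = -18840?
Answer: -9651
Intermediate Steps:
c - (4245 - 1*13434) = -18840 - (4245 - 1*13434) = -18840 - (4245 - 13434) = -18840 - 1*(-9189) = -18840 + 9189 = -9651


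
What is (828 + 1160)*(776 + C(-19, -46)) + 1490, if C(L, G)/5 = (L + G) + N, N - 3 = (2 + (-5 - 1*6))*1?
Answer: 838438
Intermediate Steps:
N = -6 (N = 3 + (2 + (-5 - 1*6))*1 = 3 + (2 + (-5 - 6))*1 = 3 + (2 - 11)*1 = 3 - 9*1 = 3 - 9 = -6)
C(L, G) = -30 + 5*G + 5*L (C(L, G) = 5*((L + G) - 6) = 5*((G + L) - 6) = 5*(-6 + G + L) = -30 + 5*G + 5*L)
(828 + 1160)*(776 + C(-19, -46)) + 1490 = (828 + 1160)*(776 + (-30 + 5*(-46) + 5*(-19))) + 1490 = 1988*(776 + (-30 - 230 - 95)) + 1490 = 1988*(776 - 355) + 1490 = 1988*421 + 1490 = 836948 + 1490 = 838438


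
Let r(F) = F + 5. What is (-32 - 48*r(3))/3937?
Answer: -416/3937 ≈ -0.10566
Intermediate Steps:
r(F) = 5 + F
(-32 - 48*r(3))/3937 = (-32 - 48*(5 + 3))/3937 = (-32 - 48*8)*(1/3937) = (-32 - 384)*(1/3937) = -416*1/3937 = -416/3937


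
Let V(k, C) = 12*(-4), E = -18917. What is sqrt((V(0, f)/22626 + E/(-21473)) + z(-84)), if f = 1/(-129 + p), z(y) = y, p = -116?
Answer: I*sqrt(60557448856163863)/26991561 ≈ 9.1171*I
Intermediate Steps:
f = -1/245 (f = 1/(-129 - 116) = 1/(-245) = -1/245 ≈ -0.0040816)
V(k, C) = -48
sqrt((V(0, f)/22626 + E/(-21473)) + z(-84)) = sqrt((-48/22626 - 18917/(-21473)) - 84) = sqrt((-48*1/22626 - 18917*(-1/21473)) - 84) = sqrt((-8/3771 + 18917/21473) - 84) = sqrt(71164223/80974683 - 84) = sqrt(-6730709149/80974683) = I*sqrt(60557448856163863)/26991561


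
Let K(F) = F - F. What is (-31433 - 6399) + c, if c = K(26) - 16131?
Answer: -53963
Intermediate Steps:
K(F) = 0
c = -16131 (c = 0 - 16131 = -16131)
(-31433 - 6399) + c = (-31433 - 6399) - 16131 = -37832 - 16131 = -53963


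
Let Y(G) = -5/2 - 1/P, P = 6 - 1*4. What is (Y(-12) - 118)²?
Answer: 14641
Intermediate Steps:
P = 2 (P = 6 - 4 = 2)
Y(G) = -3 (Y(G) = -5/2 - 1/2 = -5*½ - 1*½ = -5/2 - ½ = -3)
(Y(-12) - 118)² = (-3 - 118)² = (-121)² = 14641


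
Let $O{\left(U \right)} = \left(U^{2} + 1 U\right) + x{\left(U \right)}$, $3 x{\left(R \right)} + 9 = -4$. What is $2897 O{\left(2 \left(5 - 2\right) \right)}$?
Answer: $\frac{327361}{3} \approx 1.0912 \cdot 10^{5}$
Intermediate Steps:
$x{\left(R \right)} = - \frac{13}{3}$ ($x{\left(R \right)} = -3 + \frac{1}{3} \left(-4\right) = -3 - \frac{4}{3} = - \frac{13}{3}$)
$O{\left(U \right)} = - \frac{13}{3} + U + U^{2}$ ($O{\left(U \right)} = \left(U^{2} + 1 U\right) - \frac{13}{3} = \left(U^{2} + U\right) - \frac{13}{3} = \left(U + U^{2}\right) - \frac{13}{3} = - \frac{13}{3} + U + U^{2}$)
$2897 O{\left(2 \left(5 - 2\right) \right)} = 2897 \left(- \frac{13}{3} + 2 \left(5 - 2\right) + \left(2 \left(5 - 2\right)\right)^{2}\right) = 2897 \left(- \frac{13}{3} + 2 \cdot 3 + \left(2 \cdot 3\right)^{2}\right) = 2897 \left(- \frac{13}{3} + 6 + 6^{2}\right) = 2897 \left(- \frac{13}{3} + 6 + 36\right) = 2897 \cdot \frac{113}{3} = \frac{327361}{3}$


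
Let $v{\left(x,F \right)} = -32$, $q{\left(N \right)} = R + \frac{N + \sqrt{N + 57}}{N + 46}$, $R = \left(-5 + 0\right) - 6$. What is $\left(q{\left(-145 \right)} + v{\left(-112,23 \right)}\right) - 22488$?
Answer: $- \frac{2230424}{99} - \frac{2 i \sqrt{22}}{99} \approx -22530.0 - 0.094756 i$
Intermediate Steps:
$R = -11$ ($R = -5 - 6 = -11$)
$q{\left(N \right)} = -11 + \frac{N + \sqrt{57 + N}}{46 + N}$ ($q{\left(N \right)} = -11 + \frac{N + \sqrt{N + 57}}{N + 46} = -11 + \frac{N + \sqrt{57 + N}}{46 + N}$)
$\left(q{\left(-145 \right)} + v{\left(-112,23 \right)}\right) - 22488 = \left(\frac{-506 + \sqrt{57 - 145} - -1450}{46 - 145} - 32\right) - 22488 = \left(\frac{-506 + \sqrt{-88} + 1450}{-99} - 32\right) - 22488 = \left(- \frac{-506 + 2 i \sqrt{22} + 1450}{99} - 32\right) - 22488 = \left(- \frac{944 + 2 i \sqrt{22}}{99} - 32\right) - 22488 = \left(\left(- \frac{944}{99} - \frac{2 i \sqrt{22}}{99}\right) - 32\right) - 22488 = \left(- \frac{4112}{99} - \frac{2 i \sqrt{22}}{99}\right) - 22488 = - \frac{2230424}{99} - \frac{2 i \sqrt{22}}{99}$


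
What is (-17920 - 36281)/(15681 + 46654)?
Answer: -7743/8905 ≈ -0.86951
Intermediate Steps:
(-17920 - 36281)/(15681 + 46654) = -54201/62335 = -54201*1/62335 = -7743/8905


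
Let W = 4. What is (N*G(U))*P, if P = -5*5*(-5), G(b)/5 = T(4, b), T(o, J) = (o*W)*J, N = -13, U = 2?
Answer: -260000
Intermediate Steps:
T(o, J) = 4*J*o (T(o, J) = (o*4)*J = (4*o)*J = 4*J*o)
G(b) = 80*b (G(b) = 5*(4*b*4) = 5*(16*b) = 80*b)
P = 125 (P = -25*(-5) = 125)
(N*G(U))*P = -1040*2*125 = -13*160*125 = -2080*125 = -260000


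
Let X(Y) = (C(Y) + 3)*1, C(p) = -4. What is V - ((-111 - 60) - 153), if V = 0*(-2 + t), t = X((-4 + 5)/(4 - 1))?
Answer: 324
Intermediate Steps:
X(Y) = -1 (X(Y) = (-4 + 3)*1 = -1*1 = -1)
t = -1
V = 0 (V = 0*(-2 - 1) = 0*(-3) = 0)
V - ((-111 - 60) - 153) = 0 - ((-111 - 60) - 153) = 0 - (-171 - 153) = 0 - 1*(-324) = 0 + 324 = 324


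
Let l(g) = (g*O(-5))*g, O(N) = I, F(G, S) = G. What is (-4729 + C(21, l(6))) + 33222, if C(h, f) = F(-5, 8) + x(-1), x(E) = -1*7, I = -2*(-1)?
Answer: 28481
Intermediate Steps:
I = 2
O(N) = 2
l(g) = 2*g² (l(g) = (g*2)*g = (2*g)*g = 2*g²)
x(E) = -7
C(h, f) = -12 (C(h, f) = -5 - 7 = -12)
(-4729 + C(21, l(6))) + 33222 = (-4729 - 12) + 33222 = -4741 + 33222 = 28481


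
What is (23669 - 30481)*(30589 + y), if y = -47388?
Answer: 114434788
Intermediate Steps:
(23669 - 30481)*(30589 + y) = (23669 - 30481)*(30589 - 47388) = -6812*(-16799) = 114434788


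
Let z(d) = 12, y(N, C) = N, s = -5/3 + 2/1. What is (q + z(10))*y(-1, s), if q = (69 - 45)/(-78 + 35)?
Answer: -492/43 ≈ -11.442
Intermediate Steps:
s = ⅓ (s = -5*⅓ + 2*1 = -5/3 + 2 = ⅓ ≈ 0.33333)
q = -24/43 (q = 24/(-43) = 24*(-1/43) = -24/43 ≈ -0.55814)
(q + z(10))*y(-1, s) = (-24/43 + 12)*(-1) = (492/43)*(-1) = -492/43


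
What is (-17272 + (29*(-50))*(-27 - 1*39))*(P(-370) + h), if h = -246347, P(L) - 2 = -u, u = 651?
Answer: -19371402288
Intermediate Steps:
P(L) = -649 (P(L) = 2 - 1*651 = 2 - 651 = -649)
(-17272 + (29*(-50))*(-27 - 1*39))*(P(-370) + h) = (-17272 + (29*(-50))*(-27 - 1*39))*(-649 - 246347) = (-17272 - 1450*(-27 - 39))*(-246996) = (-17272 - 1450*(-66))*(-246996) = (-17272 + 95700)*(-246996) = 78428*(-246996) = -19371402288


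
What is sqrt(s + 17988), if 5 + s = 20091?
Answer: sqrt(38074) ≈ 195.13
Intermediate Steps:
s = 20086 (s = -5 + 20091 = 20086)
sqrt(s + 17988) = sqrt(20086 + 17988) = sqrt(38074)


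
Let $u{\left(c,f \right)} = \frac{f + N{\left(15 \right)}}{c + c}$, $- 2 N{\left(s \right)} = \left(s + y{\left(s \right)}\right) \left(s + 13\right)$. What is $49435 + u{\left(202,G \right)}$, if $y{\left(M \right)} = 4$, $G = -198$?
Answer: $\frac{4992819}{101} \approx 49434.0$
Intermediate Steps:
$N{\left(s \right)} = - \frac{\left(4 + s\right) \left(13 + s\right)}{2}$ ($N{\left(s \right)} = - \frac{\left(s + 4\right) \left(s + 13\right)}{2} = - \frac{\left(4 + s\right) \left(13 + s\right)}{2}$)
$u{\left(c,f \right)} = \frac{-266 + f}{2 c}$ ($u{\left(c,f \right)} = \frac{f - \left(\frac{307}{2} + \frac{225}{2}\right)}{c + c} = \frac{f - 266}{2 c} = \left(f - 266\right) \frac{1}{2 c} = \left(-266 + f\right) \frac{1}{2 c} = \frac{-266 + f}{2 c}$)
$49435 + u{\left(202,G \right)} = 49435 + \frac{-266 - 198}{2 \cdot 202} = 49435 + \frac{1}{2} \cdot \frac{1}{202} \left(-464\right) = 49435 - \frac{116}{101} = \frac{4992819}{101}$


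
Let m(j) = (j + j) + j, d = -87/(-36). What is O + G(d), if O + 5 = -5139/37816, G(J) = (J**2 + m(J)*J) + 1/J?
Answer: 6343675/340344 ≈ 18.639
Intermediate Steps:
d = 29/12 (d = -87*(-1/36) = 29/12 ≈ 2.4167)
m(j) = 3*j (m(j) = 2*j + j = 3*j)
G(J) = 1/J + 4*J**2 (G(J) = (J**2 + (3*J)*J) + 1/J = (J**2 + 3*J**2) + 1/J = 4*J**2 + 1/J = 1/J + 4*J**2)
O = -194219/37816 (O = -5 - 5139/37816 = -194219/37816 ≈ -5.1359)
O + G(d) = -194219/37816 + (1 + 4*(29/12)**3)/(29/12) = -194219/37816 + 12*(1 + 4*(24389/1728))/29 = -194219/37816 + 12*(1 + 24389/432)/29 = -194219/37816 + (12/29)*(24821/432) = -194219/37816 + 24821/1044 = 6343675/340344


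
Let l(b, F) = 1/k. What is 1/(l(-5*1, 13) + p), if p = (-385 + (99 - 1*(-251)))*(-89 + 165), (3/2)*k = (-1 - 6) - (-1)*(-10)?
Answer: -34/90443 ≈ -0.00037593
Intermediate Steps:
k = -34/3 (k = 2*((-1 - 6) - (-1)*(-10))/3 = 2*(-7 - 1*10)/3 = 2*(-7 - 10)/3 = (2/3)*(-17) = -34/3 ≈ -11.333)
p = -2660 (p = (-385 + (99 + 251))*76 = (-385 + 350)*76 = -35*76 = -2660)
l(b, F) = -3/34 (l(b, F) = 1/(-34/3) = -3/34)
1/(l(-5*1, 13) + p) = 1/(-3/34 - 2660) = 1/(-90443/34) = -34/90443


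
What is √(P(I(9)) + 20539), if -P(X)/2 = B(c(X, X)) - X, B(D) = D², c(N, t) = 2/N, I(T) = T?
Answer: √1665109/9 ≈ 143.38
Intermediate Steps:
P(X) = -8/X² + 2*X (P(X) = -2*((2/X)² - X) = -2*(4/X² - X) = -2*(-X + 4/X²) = -8/X² + 2*X)
√(P(I(9)) + 20539) = √((-8/9² + 2*9) + 20539) = √((-8*1/81 + 18) + 20539) = √((-8/81 + 18) + 20539) = √(1450/81 + 20539) = √(1665109/81) = √1665109/9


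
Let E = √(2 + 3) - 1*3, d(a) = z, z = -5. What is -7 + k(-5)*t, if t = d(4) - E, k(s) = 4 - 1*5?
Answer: -5 + √5 ≈ -2.7639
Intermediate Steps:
k(s) = -1 (k(s) = 4 - 5 = -1)
d(a) = -5
E = -3 + √5 (E = √5 - 3 = -3 + √5 ≈ -0.76393)
t = -2 - √5 (t = -5 - (-3 + √5) = -5 + (3 - √5) = -2 - √5 ≈ -4.2361)
-7 + k(-5)*t = -7 - (-2 - √5) = -7 + (2 + √5) = -5 + √5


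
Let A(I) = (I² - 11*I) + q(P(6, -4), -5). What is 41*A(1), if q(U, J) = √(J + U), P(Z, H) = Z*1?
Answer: -369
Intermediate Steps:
P(Z, H) = Z
A(I) = 1 + I² - 11*I (A(I) = (I² - 11*I) + √(-5 + 6) = (I² - 11*I) + √1 = (I² - 11*I) + 1 = 1 + I² - 11*I)
41*A(1) = 41*(1 + 1² - 11*1) = 41*(1 + 1 - 11) = 41*(-9) = -369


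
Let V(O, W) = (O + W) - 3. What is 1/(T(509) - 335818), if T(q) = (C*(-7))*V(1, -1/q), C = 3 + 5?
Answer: -509/170874298 ≈ -2.9788e-6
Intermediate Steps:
C = 8
V(O, W) = -3 + O + W
T(q) = 112 + 56/q (T(q) = (8*(-7))*(-3 + 1 - 1/q) = -56*(-2 - 1/q) = 112 + 56/q)
1/(T(509) - 335818) = 1/((112 + 56/509) - 335818) = 1/(57064/509 - 335818) = 1/(-170874298/509) = -509/170874298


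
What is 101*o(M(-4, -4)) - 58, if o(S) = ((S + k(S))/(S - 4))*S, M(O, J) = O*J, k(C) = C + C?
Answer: 6406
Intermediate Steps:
k(C) = 2*C
M(O, J) = J*O
o(S) = 3*S²/(-4 + S) (o(S) = ((S + 2*S)/(S - 4))*S = ((3*S)/(-4 + S))*S = (3*S/(-4 + S))*S = 3*S²/(-4 + S))
101*o(M(-4, -4)) - 58 = 101*(3*(-4*(-4))²/(-4 - 4*(-4))) - 58 = 101*(3*16²/(-4 + 16)) - 58 = 101*(3*256/12) - 58 = 101*(3*256*(1/12)) - 58 = 101*64 - 58 = 6464 - 58 = 6406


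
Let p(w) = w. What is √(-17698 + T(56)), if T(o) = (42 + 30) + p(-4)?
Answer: I*√17630 ≈ 132.78*I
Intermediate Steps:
T(o) = 68 (T(o) = (42 + 30) - 4 = 72 - 4 = 68)
√(-17698 + T(56)) = √(-17698 + 68) = √(-17630) = I*√17630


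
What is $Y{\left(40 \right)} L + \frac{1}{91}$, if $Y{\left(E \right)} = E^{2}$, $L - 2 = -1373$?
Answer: $- \frac{199617599}{91} \approx -2.1936 \cdot 10^{6}$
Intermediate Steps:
$L = -1371$ ($L = 2 - 1373 = -1371$)
$Y{\left(40 \right)} L + \frac{1}{91} = 40^{2} \left(-1371\right) + \frac{1}{91} = 1600 \left(-1371\right) + \frac{1}{91} = -2193600 + \frac{1}{91} = - \frac{199617599}{91}$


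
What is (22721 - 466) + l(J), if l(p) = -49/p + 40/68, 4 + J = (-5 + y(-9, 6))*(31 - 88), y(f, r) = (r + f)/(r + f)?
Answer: 12106921/544 ≈ 22255.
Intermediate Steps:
y(f, r) = 1 (y(f, r) = (f + r)/(f + r) = 1)
J = 224 (J = -4 + (-5 + 1)*(31 - 88) = -4 - 4*(-57) = -4 + 228 = 224)
l(p) = 10/17 - 49/p (l(p) = -49/p + 40*(1/68) = -49/p + 10/17 = 10/17 - 49/p)
(22721 - 466) + l(J) = (22721 - 466) + (10/17 - 49/224) = 22255 + (10/17 - 49*1/224) = 22255 + (10/17 - 7/32) = 22255 + 201/544 = 12106921/544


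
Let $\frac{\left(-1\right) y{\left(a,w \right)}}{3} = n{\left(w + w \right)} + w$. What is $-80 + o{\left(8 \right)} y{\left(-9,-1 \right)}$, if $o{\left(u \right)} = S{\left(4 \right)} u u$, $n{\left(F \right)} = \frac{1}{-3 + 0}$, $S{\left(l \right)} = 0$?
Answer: $-80$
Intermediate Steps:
$n{\left(F \right)} = - \frac{1}{3}$ ($n{\left(F \right)} = \frac{1}{-3} = - \frac{1}{3}$)
$o{\left(u \right)} = 0$ ($o{\left(u \right)} = 0 u u = 0 u = 0$)
$y{\left(a,w \right)} = 1 - 3 w$ ($y{\left(a,w \right)} = - 3 \left(- \frac{1}{3} + w\right) = 1 - 3 w$)
$-80 + o{\left(8 \right)} y{\left(-9,-1 \right)} = -80 + 0 \left(1 - -3\right) = -80 + 0 \left(1 + 3\right) = -80 + 0 \cdot 4 = -80 + 0 = -80$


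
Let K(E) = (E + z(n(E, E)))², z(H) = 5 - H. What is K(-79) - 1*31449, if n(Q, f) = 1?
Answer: -25824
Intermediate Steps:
K(E) = (4 + E)² (K(E) = (E + (5 - 1*1))² = (E + (5 - 1))² = (E + 4)² = (4 + E)²)
K(-79) - 1*31449 = (4 - 79)² - 1*31449 = (-75)² - 31449 = 5625 - 31449 = -25824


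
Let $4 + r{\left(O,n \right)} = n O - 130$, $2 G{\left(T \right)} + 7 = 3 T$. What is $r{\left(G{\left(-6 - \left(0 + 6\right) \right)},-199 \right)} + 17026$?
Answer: $\frac{42341}{2} \approx 21171.0$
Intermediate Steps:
$G{\left(T \right)} = - \frac{7}{2} + \frac{3 T}{2}$
$r{\left(O,n \right)} = -134 + O n$ ($r{\left(O,n \right)} = -4 + \left(n O - 130\right) = -4 + \left(O n - 130\right) = -4 + \left(-130 + O n\right) = -134 + O n$)
$r{\left(G{\left(-6 - \left(0 + 6\right) \right)},-199 \right)} + 17026 = \left(-134 + \left(- \frac{7}{2} + \frac{3 \left(-6 - \left(0 + 6\right)\right)}{2}\right) \left(-199\right)\right) + 17026 = \left(-134 + \left(- \frac{7}{2} + \frac{3 \left(-6 - 6\right)}{2}\right) \left(-199\right)\right) + 17026 = \left(-134 + \left(- \frac{7}{2} + \frac{3}{2} \left(-12\right)\right) \left(-199\right)\right) + 17026 = \left(-134 + \left(- \frac{7}{2} - 18\right) \left(-199\right)\right) + 17026 = \left(-134 - - \frac{8557}{2}\right) + 17026 = \left(-134 + \frac{8557}{2}\right) + 17026 = \frac{8289}{2} + 17026 = \frac{42341}{2}$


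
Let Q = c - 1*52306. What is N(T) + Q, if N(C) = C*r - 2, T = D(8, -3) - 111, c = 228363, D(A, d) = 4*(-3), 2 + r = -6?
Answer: 177039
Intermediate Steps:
r = -8 (r = -2 - 6 = -8)
D(A, d) = -12
T = -123 (T = -12 - 111 = -123)
Q = 176057 (Q = 228363 - 1*52306 = 228363 - 52306 = 176057)
N(C) = -2 - 8*C (N(C) = C*(-8) - 2 = -8*C - 2 = -2 - 8*C)
N(T) + Q = (-2 - 8*(-123)) + 176057 = (-2 + 984) + 176057 = 982 + 176057 = 177039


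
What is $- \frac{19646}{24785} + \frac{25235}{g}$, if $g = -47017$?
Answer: $- \frac{1549145457}{1165316345} \approx -1.3294$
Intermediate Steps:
$- \frac{19646}{24785} + \frac{25235}{g} = - \frac{19646}{24785} + \frac{25235}{-47017} = \left(-19646\right) \frac{1}{24785} + 25235 \left(- \frac{1}{47017}\right) = - \frac{19646}{24785} - \frac{25235}{47017} = - \frac{1549145457}{1165316345}$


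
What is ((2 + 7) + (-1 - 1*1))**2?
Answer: 49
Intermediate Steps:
((2 + 7) + (-1 - 1*1))**2 = (9 + (-1 - 1))**2 = (9 - 2)**2 = 7**2 = 49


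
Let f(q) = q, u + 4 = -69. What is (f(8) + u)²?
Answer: 4225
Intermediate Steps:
u = -73 (u = -4 - 69 = -73)
(f(8) + u)² = (8 - 73)² = (-65)² = 4225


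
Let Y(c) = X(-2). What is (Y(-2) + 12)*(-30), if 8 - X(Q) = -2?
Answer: -660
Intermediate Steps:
X(Q) = 10 (X(Q) = 8 - 1*(-2) = 8 + 2 = 10)
Y(c) = 10
(Y(-2) + 12)*(-30) = (10 + 12)*(-30) = 22*(-30) = -660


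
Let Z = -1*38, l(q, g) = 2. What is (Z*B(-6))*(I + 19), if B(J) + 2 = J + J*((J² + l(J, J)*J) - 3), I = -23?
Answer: -20368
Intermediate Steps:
Z = -38
B(J) = -2 + J + J*(-3 + J² + 2*J) (B(J) = -2 + (J + J*((J² + 2*J) - 3)) = -2 + (J + J*(-3 + J² + 2*J)) = -2 + J + J*(-3 + J² + 2*J))
(Z*B(-6))*(I + 19) = (-38*(-2 + (-6)³ - 2*(-6) + 2*(-6)²))*(-23 + 19) = -38*(-2 - 216 + 12 + 2*36)*(-4) = -38*(-2 - 216 + 12 + 72)*(-4) = -38*(-134)*(-4) = 5092*(-4) = -20368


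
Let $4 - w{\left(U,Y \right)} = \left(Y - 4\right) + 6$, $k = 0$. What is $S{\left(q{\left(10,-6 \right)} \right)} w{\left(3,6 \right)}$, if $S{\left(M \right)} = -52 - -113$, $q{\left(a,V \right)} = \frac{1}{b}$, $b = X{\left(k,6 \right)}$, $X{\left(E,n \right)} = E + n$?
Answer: $-244$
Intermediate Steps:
$b = 6$ ($b = 0 + 6 = 6$)
$q{\left(a,V \right)} = \frac{1}{6}$
$S{\left(M \right)} = 61$ ($S{\left(M \right)} = -52 + 113 = 61$)
$w{\left(U,Y \right)} = 2 - Y$ ($w{\left(U,Y \right)} = 4 - \left(\left(Y - 4\right) + 6\right) = 4 - \left(\left(-4 + Y\right) + 6\right) = 4 - \left(2 + Y\right) = 2 - Y$)
$S{\left(q{\left(10,-6 \right)} \right)} w{\left(3,6 \right)} = 61 \left(2 - 6\right) = 61 \left(-4\right) = -244$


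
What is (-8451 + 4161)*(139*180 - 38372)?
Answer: 57280080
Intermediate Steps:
(-8451 + 4161)*(139*180 - 38372) = -4290*(25020 - 38372) = -4290*(-13352) = 57280080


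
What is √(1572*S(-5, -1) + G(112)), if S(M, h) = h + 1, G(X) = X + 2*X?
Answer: 4*√21 ≈ 18.330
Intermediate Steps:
G(X) = 3*X
S(M, h) = 1 + h
√(1572*S(-5, -1) + G(112)) = √(1572*(1 - 1) + 3*112) = √(1572*0 + 336) = √(0 + 336) = √336 = 4*√21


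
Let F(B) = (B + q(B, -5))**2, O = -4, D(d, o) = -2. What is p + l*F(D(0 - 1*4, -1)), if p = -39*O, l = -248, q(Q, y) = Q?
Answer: -3812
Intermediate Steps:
p = 156 (p = -39*(-4) = 156)
F(B) = 4*B**2 (F(B) = (B + B)**2 = (2*B)**2 = 4*B**2)
p + l*F(D(0 - 1*4, -1)) = 156 - 992*(-2)**2 = 156 - 992*4 = 156 - 248*16 = 156 - 3968 = -3812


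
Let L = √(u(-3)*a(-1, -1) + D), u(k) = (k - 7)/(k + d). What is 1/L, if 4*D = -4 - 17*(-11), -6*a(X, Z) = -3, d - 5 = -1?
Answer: 2*√163/163 ≈ 0.15665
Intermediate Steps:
d = 4 (d = 5 - 1 = 4)
a(X, Z) = ½ (a(X, Z) = -⅙*(-3) = ½)
u(k) = (-7 + k)/(4 + k) (u(k) = (k - 7)/(k + 4) = (-7 + k)/(4 + k))
D = 183/4 (D = (-4 - 17*(-11))/4 = (-4 + 187)/4 = (¼)*183 = 183/4 ≈ 45.750)
L = √163/2 (L = √(((-7 - 3)/(4 - 3))*(½) + 183/4) = √((-10/1)*(½) + 183/4) = √((1*(-10))*(½) + 183/4) = √(-10*½ + 183/4) = √(-5 + 183/4) = √(163/4) = √163/2 ≈ 6.3836)
1/L = 1/(√163/2) = 2*√163/163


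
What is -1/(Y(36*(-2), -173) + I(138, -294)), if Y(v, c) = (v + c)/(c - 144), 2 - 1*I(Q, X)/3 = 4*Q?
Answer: 317/522805 ≈ 0.00060635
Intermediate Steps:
I(Q, X) = 6 - 12*Q
Y(v, c) = (c + v)/(-144 + c)
-1/(Y(36*(-2), -173) + I(138, -294)) = -1/((-173 + 36*(-2))/(-144 - 173) + (6 - 12*138)) = -1/((-173 - 72)/(-317) + (6 - 1656)) = -1/(-1/317*(-245) - 1650) = -1/(245/317 - 1650) = -1/(-522805/317) = -1*(-317/522805) = 317/522805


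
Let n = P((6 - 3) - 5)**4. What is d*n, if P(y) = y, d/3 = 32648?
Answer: 1567104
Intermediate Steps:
d = 97944 (d = 3*32648 = 97944)
n = 16 (n = ((6 - 3) - 5)**4 = (3 - 5)**4 = (-2)**4 = 16)
d*n = 97944*16 = 1567104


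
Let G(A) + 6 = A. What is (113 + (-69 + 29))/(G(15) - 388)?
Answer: -73/379 ≈ -0.19261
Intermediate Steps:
G(A) = -6 + A
(113 + (-69 + 29))/(G(15) - 388) = (113 + (-69 + 29))/((-6 + 15) - 388) = (113 - 40)/(9 - 388) = 73/(-379) = 73*(-1/379) = -73/379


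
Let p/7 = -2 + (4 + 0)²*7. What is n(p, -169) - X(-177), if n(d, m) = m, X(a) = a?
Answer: 8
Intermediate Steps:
p = 770 (p = 7*(-2 + (4 + 0)²*7) = 7*(-2 + 4²*7) = 7*(-2 + 16*7) = 7*(-2 + 112) = 7*110 = 770)
n(p, -169) - X(-177) = -169 - 1*(-177) = -169 + 177 = 8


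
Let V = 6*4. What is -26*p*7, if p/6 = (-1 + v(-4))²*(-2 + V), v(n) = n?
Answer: -600600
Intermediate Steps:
V = 24
p = 3300 (p = 6*((-1 - 4)²*(-2 + 24)) = 6*((-5)²*22) = 6*(25*22) = 6*550 = 3300)
-26*p*7 = -26*3300*7 = -85800*7 = -600600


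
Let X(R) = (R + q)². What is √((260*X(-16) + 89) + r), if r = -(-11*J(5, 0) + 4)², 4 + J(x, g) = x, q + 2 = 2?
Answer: 30*√74 ≈ 258.07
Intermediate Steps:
q = 0 (q = -2 + 2 = 0)
J(x, g) = -4 + x
X(R) = R² (X(R) = (R + 0)² = R²)
r = -49 (r = -(-11*(-4 + 5) + 4)² = -(-11*1 + 4)² = -(-11 + 4)² = -1*(-7)² = -1*49 = -49)
√((260*X(-16) + 89) + r) = √((260*(-16)² + 89) - 49) = √((260*256 + 89) - 49) = √((66560 + 89) - 49) = √(66649 - 49) = √66600 = 30*√74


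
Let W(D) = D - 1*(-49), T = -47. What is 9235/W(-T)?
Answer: 9235/96 ≈ 96.198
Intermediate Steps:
W(D) = 49 + D (W(D) = D + 49 = 49 + D)
9235/W(-T) = 9235/(49 - 1*(-47)) = 9235/(49 + 47) = 9235/96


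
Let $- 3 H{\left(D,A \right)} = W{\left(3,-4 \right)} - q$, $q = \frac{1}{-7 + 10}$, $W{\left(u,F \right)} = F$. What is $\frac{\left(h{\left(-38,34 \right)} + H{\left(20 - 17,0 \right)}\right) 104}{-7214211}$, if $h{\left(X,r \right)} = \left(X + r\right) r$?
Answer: $\frac{125944}{64927899} \approx 0.0019398$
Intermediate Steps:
$q = \frac{1}{3} \approx 0.33333$
$h{\left(X,r \right)} = r \left(X + r\right)$
$H{\left(D,A \right)} = \frac{13}{9}$ ($H{\left(D,A \right)} = - \frac{-4 - \frac{1}{3}}{3} = \left(- \frac{1}{3}\right) \left(- \frac{13}{3}\right) = \frac{13}{9}$)
$\frac{\left(h{\left(-38,34 \right)} + H{\left(20 - 17,0 \right)}\right) 104}{-7214211} = \frac{\left(34 \left(-38 + 34\right) + \frac{13}{9}\right) 104}{-7214211} = \left(34 \left(-4\right) + \frac{13}{9}\right) 104 \left(- \frac{1}{7214211}\right) = \left(-136 + \frac{13}{9}\right) 104 \left(- \frac{1}{7214211}\right) = \left(- \frac{1211}{9}\right) 104 \left(- \frac{1}{7214211}\right) = \left(- \frac{125944}{9}\right) \left(- \frac{1}{7214211}\right) = \frac{125944}{64927899}$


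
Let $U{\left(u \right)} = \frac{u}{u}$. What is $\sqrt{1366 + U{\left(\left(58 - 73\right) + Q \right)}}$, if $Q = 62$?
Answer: $\sqrt{1367} \approx 36.973$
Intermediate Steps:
$U{\left(u \right)} = 1$
$\sqrt{1366 + U{\left(\left(58 - 73\right) + Q \right)}} = \sqrt{1366 + 1} = \sqrt{1367}$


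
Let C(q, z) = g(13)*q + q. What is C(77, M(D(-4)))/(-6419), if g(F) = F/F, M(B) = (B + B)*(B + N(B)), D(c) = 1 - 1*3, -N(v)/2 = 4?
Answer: -22/917 ≈ -0.023991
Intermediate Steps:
N(v) = -8 (N(v) = -2*4 = -8)
D(c) = -2 (D(c) = 1 - 3 = -2)
M(B) = 2*B*(-8 + B) (M(B) = (B + B)*(B - 8) = (2*B)*(-8 + B) = 2*B*(-8 + B))
g(F) = 1
C(q, z) = 2*q (C(q, z) = 1*q + q = q + q = 2*q)
C(77, M(D(-4)))/(-6419) = (2*77)/(-6419) = 154*(-1/6419) = -22/917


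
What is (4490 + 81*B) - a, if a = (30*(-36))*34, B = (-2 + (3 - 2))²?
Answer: 41291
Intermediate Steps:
B = 1 (B = (-2 + 1)² = (-1)² = 1)
a = -36720 (a = -1080*34 = -36720)
(4490 + 81*B) - a = (4490 + 81*1) - 1*(-36720) = (4490 + 81) + 36720 = 4571 + 36720 = 41291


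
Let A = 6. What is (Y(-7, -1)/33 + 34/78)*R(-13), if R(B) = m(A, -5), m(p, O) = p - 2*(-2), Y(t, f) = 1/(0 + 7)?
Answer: 13220/3003 ≈ 4.4023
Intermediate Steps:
Y(t, f) = 1/7
m(p, O) = 4 + p (m(p, O) = p + 4 = 4 + p)
R(B) = 10 (R(B) = 4 + 6 = 10)
(Y(-7, -1)/33 + 34/78)*R(-13) = ((1/7)/33 + 34/78)*10 = ((1/7)*(1/33) + 34*(1/78))*10 = (1/231 + 17/39)*10 = (1322/3003)*10 = 13220/3003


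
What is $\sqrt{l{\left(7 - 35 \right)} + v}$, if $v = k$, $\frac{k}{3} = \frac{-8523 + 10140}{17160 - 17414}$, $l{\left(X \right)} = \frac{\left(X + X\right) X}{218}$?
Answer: $\frac{217 i \sqrt{193802}}{27686} \approx 3.4505 i$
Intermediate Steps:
$l{\left(X \right)} = \frac{X^{2}}{109}$ ($l{\left(X \right)} = 2 X X \frac{1}{218} = 2 X^{2} \cdot \frac{1}{218} = \frac{X^{2}}{109}$)
$k = - \frac{4851}{254}$ ($k = 3 \frac{-8523 + 10140}{17160 - 17414} = 3 \frac{1617}{-254} = 3 \cdot 1617 \left(- \frac{1}{254}\right) = 3 \left(- \frac{1617}{254}\right) = - \frac{4851}{254} \approx -19.098$)
$v = - \frac{4851}{254} \approx -19.098$
$\sqrt{l{\left(7 - 35 \right)} + v} = \sqrt{\frac{\left(7 - 35\right)^{2}}{109} - \frac{4851}{254}} = \sqrt{\frac{\left(-28\right)^{2}}{109} - \frac{4851}{254}} = \sqrt{\frac{1}{109} \cdot 784 - \frac{4851}{254}} = \sqrt{\frac{784}{109} - \frac{4851}{254}} = \sqrt{- \frac{329623}{27686}} = \frac{217 i \sqrt{193802}}{27686}$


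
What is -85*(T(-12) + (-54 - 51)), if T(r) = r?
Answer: 9945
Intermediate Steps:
-85*(T(-12) + (-54 - 51)) = -85*(-12 + (-54 - 51)) = -85*(-12 - 105) = -85*(-117) = 9945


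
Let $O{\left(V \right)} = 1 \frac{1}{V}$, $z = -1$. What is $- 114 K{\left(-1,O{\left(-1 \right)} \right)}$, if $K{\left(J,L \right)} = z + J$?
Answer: $228$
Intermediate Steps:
$O{\left(V \right)} = \frac{1}{V}$
$K{\left(J,L \right)} = -1 + J$
$- 114 K{\left(-1,O{\left(-1 \right)} \right)} = - 114 \left(-1 - 1\right) = \left(-114\right) \left(-2\right) = 228$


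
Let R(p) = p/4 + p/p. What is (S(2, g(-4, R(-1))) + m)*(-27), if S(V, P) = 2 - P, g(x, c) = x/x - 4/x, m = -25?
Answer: 675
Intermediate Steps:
R(p) = 1 + p/4 (R(p) = p*(¼) + 1 = p/4 + 1 = 1 + p/4)
g(x, c) = 1 - 4/x
(S(2, g(-4, R(-1))) + m)*(-27) = ((2 - (-4 - 4)/(-4)) - 25)*(-27) = ((2 - (-1)*(-8)/4) - 25)*(-27) = ((2 - 1*2) - 25)*(-27) = ((2 - 2) - 25)*(-27) = (0 - 25)*(-27) = -25*(-27) = 675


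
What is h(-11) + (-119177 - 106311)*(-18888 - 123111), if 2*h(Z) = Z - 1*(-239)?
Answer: 32019070626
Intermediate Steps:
h(Z) = 239/2 + Z/2 (h(Z) = (Z - 1*(-239))/2 = (Z + 239)/2 = (239 + Z)/2 = 239/2 + Z/2)
h(-11) + (-119177 - 106311)*(-18888 - 123111) = (239/2 + (½)*(-11)) + (-119177 - 106311)*(-18888 - 123111) = (239/2 - 11/2) - 225488*(-141999) = 114 + 32019070512 = 32019070626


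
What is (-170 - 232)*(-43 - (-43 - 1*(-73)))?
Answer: 29346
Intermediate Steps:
(-170 - 232)*(-43 - (-43 - 1*(-73))) = -402*(-43 - (-43 + 73)) = -402*(-43 - 1*30) = -402*(-43 - 30) = -402*(-73) = 29346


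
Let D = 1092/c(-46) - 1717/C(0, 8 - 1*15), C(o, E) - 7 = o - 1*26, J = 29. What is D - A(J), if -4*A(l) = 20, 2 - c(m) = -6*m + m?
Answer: 1721/19 ≈ 90.579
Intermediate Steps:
c(m) = 2 + 5*m (c(m) = 2 - (-6*m + m) = 2 - (-5)*m = 2 + 5*m)
C(o, E) = -19 + o (C(o, E) = 7 + (o - 1*26) = 7 + (o - 26) = 7 + (-26 + o) = -19 + o)
A(l) = -5 (A(l) = -1/4*20 = -5)
D = 1626/19 (D = 1092/(2 + 5*(-46)) - 1717/(-19 + 0) = 1092/(2 - 230) - 1717/(-19) = 1092/(-228) - 1717*(-1/19) = 1092*(-1/228) + 1717/19 = -91/19 + 1717/19 = 1626/19 ≈ 85.579)
D - A(J) = 1626/19 - 1*(-5) = 1626/19 + 5 = 1721/19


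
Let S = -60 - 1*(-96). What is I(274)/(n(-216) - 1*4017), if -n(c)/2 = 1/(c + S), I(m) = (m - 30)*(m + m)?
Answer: -12034080/361529 ≈ -33.287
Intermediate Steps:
S = 36 (S = -60 + 96 = 36)
I(m) = 2*m*(-30 + m) (I(m) = (-30 + m)*(2*m) = 2*m*(-30 + m))
n(c) = -2/(36 + c) (n(c) = -2/(c + 36) = -2/(36 + c))
I(274)/(n(-216) - 1*4017) = (2*274*(-30 + 274))/(-2/(36 - 216) - 1*4017) = (2*274*244)/(-2/(-180) - 4017) = 133712/(-2*(-1/180) - 4017) = 133712/(1/90 - 4017) = 133712/(-361529/90) = 133712*(-90/361529) = -12034080/361529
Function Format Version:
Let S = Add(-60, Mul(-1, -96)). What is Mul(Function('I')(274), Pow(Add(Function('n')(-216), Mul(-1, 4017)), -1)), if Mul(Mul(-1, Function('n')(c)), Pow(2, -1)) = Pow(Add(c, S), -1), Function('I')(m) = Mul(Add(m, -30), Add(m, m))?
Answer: Rational(-12034080, 361529) ≈ -33.287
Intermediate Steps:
S = 36 (S = Add(-60, 96) = 36)
Function('I')(m) = Mul(2, m, Add(-30, m)) (Function('I')(m) = Mul(Add(-30, m), Mul(2, m)) = Mul(2, m, Add(-30, m)))
Function('n')(c) = Mul(-2, Pow(Add(36, c), -1)) (Function('n')(c) = Mul(-2, Pow(Add(c, 36), -1)) = Mul(-2, Pow(Add(36, c), -1)))
Mul(Function('I')(274), Pow(Add(Function('n')(-216), Mul(-1, 4017)), -1)) = Mul(Mul(2, 274, Add(-30, 274)), Pow(Add(Mul(-2, Pow(Add(36, -216), -1)), Mul(-1, 4017)), -1)) = Mul(Mul(2, 274, 244), Pow(Add(Mul(-2, Pow(-180, -1)), -4017), -1)) = Mul(133712, Pow(Add(Mul(-2, Rational(-1, 180)), -4017), -1)) = Mul(133712, Pow(Add(Rational(1, 90), -4017), -1)) = Mul(133712, Pow(Rational(-361529, 90), -1)) = Mul(133712, Rational(-90, 361529)) = Rational(-12034080, 361529)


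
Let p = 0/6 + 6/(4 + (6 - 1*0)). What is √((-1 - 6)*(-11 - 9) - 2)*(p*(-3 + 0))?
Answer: -9*√138/5 ≈ -21.145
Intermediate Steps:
p = ⅗ (p = 0*(⅙) + 6/(4 + (6 + 0)) = 0 + 6/(4 + 6) = 0 + 6/10 = 0 + 6*(⅒) = 0 + ⅗ = ⅗ ≈ 0.60000)
√((-1 - 6)*(-11 - 9) - 2)*(p*(-3 + 0)) = √((-1 - 6)*(-11 - 9) - 2)*(3*(-3 + 0)/5) = √(-7*(-20) - 2)*((⅗)*(-3)) = √(140 - 2)*(-9/5) = √138*(-9/5) = -9*√138/5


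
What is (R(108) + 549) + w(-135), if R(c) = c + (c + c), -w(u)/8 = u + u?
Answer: 3033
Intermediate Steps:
w(u) = -16*u (w(u) = -8*(u + u) = -16*u)
R(c) = 3*c (R(c) = c + 2*c = 3*c)
(R(108) + 549) + w(-135) = (3*108 + 549) - 16*(-135) = (324 + 549) + 2160 = 873 + 2160 = 3033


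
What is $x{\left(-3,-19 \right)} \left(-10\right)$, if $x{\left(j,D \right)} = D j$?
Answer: $-570$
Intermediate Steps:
$x{\left(-3,-19 \right)} \left(-10\right) = \left(-19\right) \left(-3\right) \left(-10\right) = 57 \left(-10\right) = -570$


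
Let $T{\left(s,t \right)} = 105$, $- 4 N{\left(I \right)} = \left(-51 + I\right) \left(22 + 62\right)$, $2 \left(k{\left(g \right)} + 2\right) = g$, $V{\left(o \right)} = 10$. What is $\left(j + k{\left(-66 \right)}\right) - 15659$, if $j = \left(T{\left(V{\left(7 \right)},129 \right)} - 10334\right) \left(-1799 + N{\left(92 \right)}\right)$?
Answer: $27193446$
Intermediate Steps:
$k{\left(g \right)} = -2 + \frac{g}{2}$
$N{\left(I \right)} = 1071 - 21 I$ ($N{\left(I \right)} = - \frac{\left(-51 + I\right) \left(22 + 62\right)}{4} = - \frac{\left(-51 + I\right) 84}{4} = - \frac{-4284 + 84 I}{4} = 1071 - 21 I$)
$j = 27209140$ ($j = \left(105 - 10334\right) \left(-1799 + \left(1071 - 1932\right)\right) = - 10229 \left(-1799 + \left(1071 - 1932\right)\right) = - 10229 \left(-1799 - 861\right) = \left(-10229\right) \left(-2660\right) = 27209140$)
$\left(j + k{\left(-66 \right)}\right) - 15659 = \left(27209140 + \left(-2 + \frac{1}{2} \left(-66\right)\right)\right) - 15659 = \left(27209140 - 35\right) - 15659 = 27209105 - 15659 = 27193446$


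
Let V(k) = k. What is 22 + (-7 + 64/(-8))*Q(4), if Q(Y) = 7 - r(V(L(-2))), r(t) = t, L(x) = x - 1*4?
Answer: -173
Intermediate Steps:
L(x) = -4 + x (L(x) = x - 4 = -4 + x)
Q(Y) = 13 (Q(Y) = 7 - (-4 - 2) = 7 - 1*(-6) = 7 + 6 = 13)
22 + (-7 + 64/(-8))*Q(4) = 22 + (-7 + 64/(-8))*13 = 22 + (-7 + 64*(-⅛))*13 = 22 + (-7 - 8)*13 = 22 - 15*13 = 22 - 195 = -173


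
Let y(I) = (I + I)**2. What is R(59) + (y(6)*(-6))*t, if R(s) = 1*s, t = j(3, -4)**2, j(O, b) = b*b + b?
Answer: -124357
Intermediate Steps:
j(O, b) = b + b**2 (j(O, b) = b**2 + b = b + b**2)
t = 144 (t = (-4*(1 - 4))**2 = (-4*(-3))**2 = 12**2 = 144)
y(I) = 4*I**2 (y(I) = (2*I)**2 = 4*I**2)
R(s) = s
R(59) + (y(6)*(-6))*t = 59 + ((4*6**2)*(-6))*144 = 59 + ((4*36)*(-6))*144 = 59 + (144*(-6))*144 = 59 - 864*144 = 59 - 124416 = -124357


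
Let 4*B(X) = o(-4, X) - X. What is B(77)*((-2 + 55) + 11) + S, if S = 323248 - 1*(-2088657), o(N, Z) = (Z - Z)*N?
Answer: 2410673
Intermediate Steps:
o(N, Z) = 0 (o(N, Z) = 0*N = 0)
B(X) = -X/4 (B(X) = (0 - X)/4 = (-X)/4 = -X/4)
S = 2411905 (S = 323248 + 2088657 = 2411905)
B(77)*((-2 + 55) + 11) + S = (-¼*77)*((-2 + 55) + 11) + 2411905 = -77*(53 + 11)/4 + 2411905 = -77/4*64 + 2411905 = -1232 + 2411905 = 2410673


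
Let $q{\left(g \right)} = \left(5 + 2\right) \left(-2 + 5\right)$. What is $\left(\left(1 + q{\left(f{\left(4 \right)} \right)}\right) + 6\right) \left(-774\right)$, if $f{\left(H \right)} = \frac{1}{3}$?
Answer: $-21672$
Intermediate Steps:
$f{\left(H \right)} = \frac{1}{3}$
$q{\left(g \right)} = 21$ ($q{\left(g \right)} = 7 \cdot 3 = 21$)
$\left(\left(1 + q{\left(f{\left(4 \right)} \right)}\right) + 6\right) \left(-774\right) = \left(\left(1 + 21\right) + 6\right) \left(-774\right) = \left(22 + 6\right) \left(-774\right) = 28 \left(-774\right) = -21672$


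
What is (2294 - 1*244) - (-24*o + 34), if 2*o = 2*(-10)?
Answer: 1776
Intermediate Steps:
o = -10 (o = (2*(-10))/2 = (½)*(-20) = -10)
(2294 - 1*244) - (-24*o + 34) = (2294 - 1*244) - (-24*(-10) + 34) = (2294 - 244) - (240 + 34) = 2050 - 1*274 = 2050 - 274 = 1776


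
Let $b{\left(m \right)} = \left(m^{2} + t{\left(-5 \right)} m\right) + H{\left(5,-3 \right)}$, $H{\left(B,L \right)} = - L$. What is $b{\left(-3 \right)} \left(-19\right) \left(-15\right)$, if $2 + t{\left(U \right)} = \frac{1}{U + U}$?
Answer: $\frac{10431}{2} \approx 5215.5$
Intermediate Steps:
$t{\left(U \right)} = -2 + \frac{1}{2 U}$ ($t{\left(U \right)} = -2 + \frac{1}{U + U} = -2 + \frac{1}{2 U}$)
$b{\left(m \right)} = 3 + m^{2} - \frac{21 m}{10}$ ($b{\left(m \right)} = \left(m^{2} + \left(-2 + \frac{1}{2 \left(-5\right)}\right) m\right) - -3 = \left(m^{2} + \left(-2 + \frac{1}{2} \left(- \frac{1}{5}\right)\right) m\right) + 3 = \left(m^{2} + \left(-2 - \frac{1}{10}\right) m\right) + 3 = \left(m^{2} - \frac{21 m}{10}\right) + 3 = 3 + m^{2} - \frac{21 m}{10}$)
$b{\left(-3 \right)} \left(-19\right) \left(-15\right) = \left(3 + \left(-3\right)^{2} - - \frac{63}{10}\right) \left(-19\right) \left(-15\right) = \left(3 + 9 + \frac{63}{10}\right) \left(-19\right) \left(-15\right) = \frac{183}{10} \left(-19\right) \left(-15\right) = \left(- \frac{3477}{10}\right) \left(-15\right) = \frac{10431}{2}$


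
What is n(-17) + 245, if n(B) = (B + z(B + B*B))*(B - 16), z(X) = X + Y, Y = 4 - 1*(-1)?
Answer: -8335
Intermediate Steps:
Y = 5 (Y = 4 + 1 = 5)
z(X) = 5 + X (z(X) = X + 5 = 5 + X)
n(B) = (-16 + B)*(5 + B**2 + 2*B) (n(B) = (B + (5 + (B + B*B)))*(B - 16) = (B + (5 + (B + B**2)))*(-16 + B) = (B + (5 + B + B**2))*(-16 + B) = (5 + B**2 + 2*B)*(-16 + B) = (-16 + B)*(5 + B**2 + 2*B))
n(-17) + 245 = (-80 + (-17)**3 - 27*(-17) - 14*(-17)**2) + 245 = (-80 - 4913 + 459 - 14*289) + 245 = (-80 - 4913 + 459 - 4046) + 245 = -8580 + 245 = -8335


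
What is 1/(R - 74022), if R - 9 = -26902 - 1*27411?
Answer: -1/128326 ≈ -7.7927e-6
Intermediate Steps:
R = -54304 (R = 9 + (-26902 - 1*27411) = 9 + (-26902 - 27411) = 9 - 54313 = -54304)
1/(R - 74022) = 1/(-54304 - 74022) = 1/(-128326) = -1/128326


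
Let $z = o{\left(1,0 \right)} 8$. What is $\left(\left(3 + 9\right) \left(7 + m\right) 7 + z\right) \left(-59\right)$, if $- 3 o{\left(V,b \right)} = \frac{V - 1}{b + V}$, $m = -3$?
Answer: $-19824$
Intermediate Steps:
$o{\left(V,b \right)} = - \frac{-1 + V}{3 \left(V + b\right)}$ ($o{\left(V,b \right)} = - \frac{\left(V - 1\right) \frac{1}{b + V}}{3} = - \frac{\left(-1 + V\right) \frac{1}{V + b}}{3} = - \frac{\frac{1}{V + b} \left(-1 + V\right)}{3} = - \frac{-1 + V}{3 \left(V + b\right)}$)
$z = 0$ ($z = \frac{1 - 1}{3 \left(1 + 0\right)} 8 = \frac{1 - 1}{3 \cdot 1} \cdot 8 = \frac{1}{3} \cdot 1 \cdot 0 \cdot 8 = 0 \cdot 8 = 0$)
$\left(\left(3 + 9\right) \left(7 + m\right) 7 + z\right) \left(-59\right) = \left(\left(3 + 9\right) \left(7 - 3\right) 7 + 0\right) \left(-59\right) = \left(12 \cdot 4 \cdot 7 + 0\right) \left(-59\right) = \left(48 \cdot 7 + 0\right) \left(-59\right) = \left(336 + 0\right) \left(-59\right) = 336 \left(-59\right) = -19824$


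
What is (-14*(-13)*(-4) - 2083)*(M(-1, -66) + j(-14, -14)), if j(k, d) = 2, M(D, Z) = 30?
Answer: -89952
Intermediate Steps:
(-14*(-13)*(-4) - 2083)*(M(-1, -66) + j(-14, -14)) = (-14*(-13)*(-4) - 2083)*(30 + 2) = (182*(-4) - 2083)*32 = (-728 - 2083)*32 = -2811*32 = -89952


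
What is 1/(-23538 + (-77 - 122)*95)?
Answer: -1/42443 ≈ -2.3561e-5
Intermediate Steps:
1/(-23538 + (-77 - 122)*95) = 1/(-23538 - 199*95) = 1/(-23538 - 18905) = 1/(-42443) = -1/42443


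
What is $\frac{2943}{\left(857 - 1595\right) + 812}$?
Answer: $\frac{2943}{74} \approx 39.77$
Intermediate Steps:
$\frac{2943}{\left(857 - 1595\right) + 812} = \frac{2943}{-738 + 812} = \frac{2943}{74}$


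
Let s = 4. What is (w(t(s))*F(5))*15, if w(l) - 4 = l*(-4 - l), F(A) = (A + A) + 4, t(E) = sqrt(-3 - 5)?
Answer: 2520 - 1680*I*sqrt(2) ≈ 2520.0 - 2375.9*I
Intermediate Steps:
t(E) = 2*I*sqrt(2) (t(E) = sqrt(-8) = 2*I*sqrt(2))
F(A) = 4 + 2*A (F(A) = 2*A + 4 = 4 + 2*A)
w(l) = 4 + l*(-4 - l)
(w(t(s))*F(5))*15 = ((4 - (2*I*sqrt(2))**2 - 8*I*sqrt(2))*(4 + 2*5))*15 = ((4 - 1*(-8) - 8*I*sqrt(2))*(4 + 10))*15 = ((4 + 8 - 8*I*sqrt(2))*14)*15 = ((12 - 8*I*sqrt(2))*14)*15 = (168 - 112*I*sqrt(2))*15 = 2520 - 1680*I*sqrt(2)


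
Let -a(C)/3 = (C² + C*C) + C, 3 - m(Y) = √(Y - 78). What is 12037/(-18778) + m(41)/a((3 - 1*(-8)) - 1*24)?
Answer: -3930803/6102850 + I*√37/975 ≈ -0.64409 + 0.0062387*I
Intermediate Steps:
m(Y) = 3 - √(-78 + Y) (m(Y) = 3 - √(Y - 78) = 3 - √(-78 + Y))
a(C) = -6*C² - 3*C (a(C) = -3*((C² + C*C) + C) = -3*((C² + C²) + C) = -3*(2*C² + C) = -3*(C + 2*C²) = -6*C² - 3*C)
12037/(-18778) + m(41)/a((3 - 1*(-8)) - 1*24) = 12037/(-18778) + (3 - √(-78 + 41))/((-3*((3 - 1*(-8)) - 1*24)*(1 + 2*((3 - 1*(-8)) - 1*24)))) = 12037*(-1/18778) + (3 - √(-37))/((-3*((3 + 8) - 24)*(1 + 2*((3 + 8) - 24)))) = -12037/18778 + (3 - I*√37)/((-3*(11 - 24)*(1 + 2*(11 - 24)))) = -12037/18778 + (3 - I*√37)/((-3*(-13)*(1 + 2*(-13)))) = -12037/18778 + (3 - I*√37)/((-3*(-13)*(1 - 26))) = -12037/18778 + (3 - I*√37)/((-3*(-13)*(-25))) = -12037/18778 + (3 - I*√37)/(-975) = -12037/18778 + (3 - I*√37)*(-1/975) = -12037/18778 + (-1/325 + I*√37/975) = -3930803/6102850 + I*√37/975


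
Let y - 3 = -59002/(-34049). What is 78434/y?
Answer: 2670599266/161149 ≈ 16572.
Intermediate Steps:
y = 161149/34049 (y = 3 - 59002/(-34049) = 3 - 59002*(-1/34049) = 3 + 59002/34049 = 161149/34049 ≈ 4.7329)
78434/y = 78434/(161149/34049) = 78434*(34049/161149) = 2670599266/161149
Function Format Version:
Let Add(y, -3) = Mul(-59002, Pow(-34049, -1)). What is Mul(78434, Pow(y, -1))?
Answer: Rational(2670599266, 161149) ≈ 16572.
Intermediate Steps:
y = Rational(161149, 34049) (y = Add(3, Mul(-59002, Pow(-34049, -1))) = Add(3, Mul(-59002, Rational(-1, 34049))) = Add(3, Rational(59002, 34049)) = Rational(161149, 34049) ≈ 4.7329)
Mul(78434, Pow(y, -1)) = Mul(78434, Pow(Rational(161149, 34049), -1)) = Mul(78434, Rational(34049, 161149)) = Rational(2670599266, 161149)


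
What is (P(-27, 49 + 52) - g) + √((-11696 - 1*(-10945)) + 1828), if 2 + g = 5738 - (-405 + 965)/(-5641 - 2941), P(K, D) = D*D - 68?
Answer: 2695321/613 + √1077 ≈ 4429.8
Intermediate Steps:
P(K, D) = -68 + D² (P(K, D) = D² - 68 = -68 + D²)
g = 3516208/613 (g = -2 + (5738 - (-405 + 965)/(-5641 - 2941)) = -2 + (5738 - 560/(-8582)) = -2 + (5738 - 560*(-1)/8582) = -2 + (5738 - 1*(-40/613)) = -2 + (5738 + 40/613) = -2 + 3517434/613 = 3516208/613 ≈ 5736.1)
(P(-27, 49 + 52) - g) + √((-11696 - 1*(-10945)) + 1828) = ((-68 + (49 + 52)²) - 1*3516208/613) + √((-11696 - 1*(-10945)) + 1828) = ((-68 + 101²) - 3516208/613) + √((-11696 + 10945) + 1828) = ((-68 + 10201) - 3516208/613) + √(-751 + 1828) = (10133 - 3516208/613) + √1077 = 2695321/613 + √1077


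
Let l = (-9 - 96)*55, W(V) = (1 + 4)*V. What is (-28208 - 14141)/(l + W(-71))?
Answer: 42349/6130 ≈ 6.9085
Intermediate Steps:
W(V) = 5*V
l = -5775 (l = -105*55 = -5775)
(-28208 - 14141)/(l + W(-71)) = (-28208 - 14141)/(-5775 + 5*(-71)) = -42349/(-5775 - 355) = -42349/(-6130) = -42349*(-1/6130) = 42349/6130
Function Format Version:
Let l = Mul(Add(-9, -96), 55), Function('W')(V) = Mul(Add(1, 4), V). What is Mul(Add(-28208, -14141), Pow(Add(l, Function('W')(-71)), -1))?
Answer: Rational(42349, 6130) ≈ 6.9085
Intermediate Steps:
Function('W')(V) = Mul(5, V)
l = -5775 (l = Mul(-105, 55) = -5775)
Mul(Add(-28208, -14141), Pow(Add(l, Function('W')(-71)), -1)) = Mul(Add(-28208, -14141), Pow(Add(-5775, Mul(5, -71)), -1)) = Mul(-42349, Pow(Add(-5775, -355), -1)) = Mul(-42349, Pow(-6130, -1)) = Mul(-42349, Rational(-1, 6130)) = Rational(42349, 6130)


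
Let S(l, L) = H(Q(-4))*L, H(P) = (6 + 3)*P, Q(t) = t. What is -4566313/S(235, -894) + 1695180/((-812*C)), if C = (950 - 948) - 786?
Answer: -89137303537/640268496 ≈ -139.22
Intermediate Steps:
C = -784 (C = 2 - 786 = -784)
H(P) = 9*P
S(l, L) = -36*L (S(l, L) = (9*(-4))*L = -36*L)
-4566313/S(235, -894) + 1695180/((-812*C)) = -4566313/((-36*(-894))) + 1695180/((-812*(-784))) = -4566313/32184 + 1695180/636608 = -4566313*1/32184 + 1695180*(1/636608) = -4566313/32184 + 423795/159152 = -89137303537/640268496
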